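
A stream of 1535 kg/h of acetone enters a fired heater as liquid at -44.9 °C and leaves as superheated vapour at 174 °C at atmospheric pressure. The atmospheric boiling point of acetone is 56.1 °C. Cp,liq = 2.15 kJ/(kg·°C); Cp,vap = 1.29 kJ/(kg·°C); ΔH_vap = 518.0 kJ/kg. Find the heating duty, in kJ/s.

Q = 378 kJ/s

liquid -44.9→56.1 °C: 217.15 kJ/kg
vaporisation at 56.1 °C: 518 kJ/kg
vapour 56.1→174 °C: 152.09 kJ/kg
Δh = 217.15 + 518 + 152.09 = 887.24 kJ/kg
Q = ṁ·Δh = 1535 kg/h × 887.24 kJ/kg = 1.3619e+06 kJ/h
|Q| = 378.31 kW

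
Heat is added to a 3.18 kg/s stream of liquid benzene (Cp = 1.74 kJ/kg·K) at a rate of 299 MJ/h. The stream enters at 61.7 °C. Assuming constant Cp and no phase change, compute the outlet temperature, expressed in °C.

Q = 299 MJ/h = 83.056 kJ/s
ΔT = Q/(ṁ·Cp) = 83.056/(3.18×1.74) = 15.01 K
T_out = 61.7 + 15.01 = 76.71 °C

T_out = 76.7 °C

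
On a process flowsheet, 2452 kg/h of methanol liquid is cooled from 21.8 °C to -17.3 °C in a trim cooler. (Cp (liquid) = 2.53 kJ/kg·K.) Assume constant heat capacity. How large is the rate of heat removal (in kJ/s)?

Q = ṁ·Cp·ΔT = 2452 × 2.53 × (-17.3 − 21.8) = -242560 kJ/h
Converting: 242560 / 3600 s = 67.378 kW

Q_c = 67.4 kJ/s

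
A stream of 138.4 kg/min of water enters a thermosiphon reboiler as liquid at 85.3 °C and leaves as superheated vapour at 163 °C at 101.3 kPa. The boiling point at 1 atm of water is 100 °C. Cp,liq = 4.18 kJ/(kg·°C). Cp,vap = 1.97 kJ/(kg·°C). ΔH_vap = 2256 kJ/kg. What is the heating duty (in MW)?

Q = 5.63 MW

liquid 85.3→100 °C: 61.446 kJ/kg
vaporisation at 100 °C: 2256 kJ/kg
vapour 100→163 °C: 124.11 kJ/kg
Δh = 61.446 + 2256 + 124.11 = 2441.6 kJ/kg
Q = ṁ·Δh = 138.4 kg/min × 2441.6 kJ/kg = 337910 kJ/min
|Q| = 5631.9 kW = 5.6319 MW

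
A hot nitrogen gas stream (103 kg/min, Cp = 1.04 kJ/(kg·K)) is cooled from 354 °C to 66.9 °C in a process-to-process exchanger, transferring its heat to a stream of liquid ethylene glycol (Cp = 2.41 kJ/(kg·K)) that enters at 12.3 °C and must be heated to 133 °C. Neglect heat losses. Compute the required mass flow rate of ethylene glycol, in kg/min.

Heat released by hot stream: Q = 103 × 1.04 × (354 − 66.9) = 30754 kJ/min
Energy balance on cold side (adiabatic exchanger): Q = ṁ_c·Cp_c·(T_c,out − T_c,in)
ṁ_c = 30754 / [2.41 × (133 − 12.3)] = 105.73 kg/min

ṁ_c = 106 kg/min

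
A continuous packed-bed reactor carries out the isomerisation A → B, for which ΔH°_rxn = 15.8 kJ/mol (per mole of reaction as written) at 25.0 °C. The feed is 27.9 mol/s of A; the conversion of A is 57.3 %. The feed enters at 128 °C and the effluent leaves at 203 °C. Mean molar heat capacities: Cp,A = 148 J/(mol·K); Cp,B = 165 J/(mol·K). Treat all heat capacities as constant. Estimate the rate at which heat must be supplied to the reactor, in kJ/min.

Q_in = 36600 kJ/min

Extent of reaction ξ = 0.573 × 27.9 = 15.987 mol/s
Reaction term: ξ·ΔH°_rxn = 15.987 × 15.8 = 252.59 kJ/s
Sensible, feed 128→25 °C: -425.31 kJ/s
Outlet flows (mol/s): A 11.913, B 15.987
Sensible, products 25→203 °C: 783.37 kJ/s
Q = ΔH = 610.66 kJ/s = 610.66 kW
Heat supplied = 36639 kJ/min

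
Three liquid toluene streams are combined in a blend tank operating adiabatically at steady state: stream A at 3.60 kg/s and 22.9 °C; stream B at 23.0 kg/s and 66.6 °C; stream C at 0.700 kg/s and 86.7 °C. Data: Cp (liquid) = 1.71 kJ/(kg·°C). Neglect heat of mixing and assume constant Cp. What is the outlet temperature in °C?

Energy balance with Q = 0: Σ ṁᵢCp,ᵢ(T_out − Tᵢ) = 0
Σ ṁᵢCp,ᵢTᵢ = 3.60×1.71×22.9 + 23.0×1.71×66.6 + 0.700×1.71×86.7 = 2864.1
Σ ṁᵢCp,ᵢ = 3.60×1.71 + 23.0×1.71 + 0.700×1.71 = 46.683
T_out = 2864.1 / 46.683 = 61.353 °C

T_out = 61.4 °C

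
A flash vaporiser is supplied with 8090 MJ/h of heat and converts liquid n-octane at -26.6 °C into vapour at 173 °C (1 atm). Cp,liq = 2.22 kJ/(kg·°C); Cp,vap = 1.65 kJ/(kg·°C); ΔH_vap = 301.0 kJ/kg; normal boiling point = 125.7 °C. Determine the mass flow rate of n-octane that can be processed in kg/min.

Δh = 2.22×(125.7−-26.6) + 301.0 + 1.65×(173−125.7) = 717.15 kJ/kg
Q = 8090 MJ/h = 2247.2 kJ/s = 134830 kJ/min
ṁ = Q/Δh = 134830 / 717.15 = 188.01 kg/min

ṁ = 188 kg/min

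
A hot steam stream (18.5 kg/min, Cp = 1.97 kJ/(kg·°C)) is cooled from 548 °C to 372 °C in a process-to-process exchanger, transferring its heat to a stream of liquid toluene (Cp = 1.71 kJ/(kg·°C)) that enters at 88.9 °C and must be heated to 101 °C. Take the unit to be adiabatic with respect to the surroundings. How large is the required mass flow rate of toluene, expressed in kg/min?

Heat released by hot stream: Q = 18.5 × 1.97 × (548 − 372) = 6414.3 kJ/min
Energy balance on cold side (adiabatic exchanger): Q = ṁ_c·Cp_c·(T_c,out − T_c,in)
ṁ_c = 6414.3 / [1.71 × (101 − 88.9)] = 310.01 kg/min

ṁ_c = 310 kg/min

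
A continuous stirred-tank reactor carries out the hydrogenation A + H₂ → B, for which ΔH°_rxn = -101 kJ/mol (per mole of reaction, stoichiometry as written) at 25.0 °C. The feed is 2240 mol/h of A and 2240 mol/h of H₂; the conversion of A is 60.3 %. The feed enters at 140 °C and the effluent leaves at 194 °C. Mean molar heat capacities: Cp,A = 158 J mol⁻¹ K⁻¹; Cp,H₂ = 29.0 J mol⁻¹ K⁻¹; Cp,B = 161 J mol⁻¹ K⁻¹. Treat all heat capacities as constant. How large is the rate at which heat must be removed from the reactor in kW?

Extent of reaction ξ = 0.603 × 2240 = 1350.7 mol/h
Reaction term: ξ·ΔH°_rxn = 1350.7 × -101 = -136420 kJ/h
Sensible, feed 140→25 °C: -48171 kJ/h
Outlet flows (mol/h): A 889.28, H₂ 889.28, B 1350.7
Sensible, products 25→194 °C: 64856 kJ/h
Q = ΔH = -119740 kJ/h = -33.261 kW
Heat removed = 33.261 kW

Q_out = 33.3 kW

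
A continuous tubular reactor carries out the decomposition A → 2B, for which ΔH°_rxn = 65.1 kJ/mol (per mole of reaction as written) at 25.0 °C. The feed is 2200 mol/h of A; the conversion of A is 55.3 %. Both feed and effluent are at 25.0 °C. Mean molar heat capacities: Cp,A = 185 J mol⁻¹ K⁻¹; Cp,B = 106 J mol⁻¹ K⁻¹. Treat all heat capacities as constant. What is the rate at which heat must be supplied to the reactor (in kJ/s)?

Q_in = 22.0 kJ/s

Extent of reaction ξ = 0.553 × 2200 = 1216.6 mol/h
Reaction term: ξ·ΔH°_rxn = 1216.6 × 65.1 = 79201 kJ/h
Q = ΔH = 79201 kJ/h = 22 kW
Heat supplied = 22 kJ/s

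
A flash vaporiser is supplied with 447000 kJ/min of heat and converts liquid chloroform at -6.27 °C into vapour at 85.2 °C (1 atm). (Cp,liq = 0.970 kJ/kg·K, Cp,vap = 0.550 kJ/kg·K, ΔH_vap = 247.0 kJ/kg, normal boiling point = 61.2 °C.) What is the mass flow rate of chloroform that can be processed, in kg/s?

ṁ = 22.9 kg/s

Δh = 0.970×(61.2−-6.27) + 247.0 + 0.550×(85.2−61.2) = 325.65 kJ/kg
Q = 447000 kJ/min = 7450 kJ/s = 7450 kJ/s
ṁ = Q/Δh = 7450 / 325.65 = 22.878 kg/s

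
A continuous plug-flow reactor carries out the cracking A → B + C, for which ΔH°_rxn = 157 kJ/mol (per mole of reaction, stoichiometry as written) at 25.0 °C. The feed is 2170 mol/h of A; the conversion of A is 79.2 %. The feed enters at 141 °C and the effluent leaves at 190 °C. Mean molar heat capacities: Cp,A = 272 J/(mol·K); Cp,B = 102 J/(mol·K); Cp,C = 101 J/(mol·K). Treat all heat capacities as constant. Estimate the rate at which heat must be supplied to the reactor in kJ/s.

Extent of reaction ξ = 0.792 × 2170 = 1718.6 mol/h
Reaction term: ξ·ΔH°_rxn = 1718.6 × 157 = 269830 kJ/h
Sensible, feed 141→25 °C: -68468 kJ/h
Outlet flows (mol/h): A 451.36, B 1718.6, C 1718.6
Sensible, products 25→190 °C: 77823 kJ/h
Q = ΔH = 279180 kJ/h = 77.55 kW
Heat supplied = 77.55 kJ/s

Q_in = 77.6 kJ/s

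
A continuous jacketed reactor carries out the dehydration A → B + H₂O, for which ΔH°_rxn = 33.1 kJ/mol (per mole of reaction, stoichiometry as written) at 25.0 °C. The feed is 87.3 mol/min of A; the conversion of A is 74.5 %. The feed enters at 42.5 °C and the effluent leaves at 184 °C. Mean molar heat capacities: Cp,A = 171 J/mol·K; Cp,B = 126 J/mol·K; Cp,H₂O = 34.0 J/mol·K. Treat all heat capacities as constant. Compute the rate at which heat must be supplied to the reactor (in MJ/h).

Extent of reaction ξ = 0.745 × 87.3 = 65.038 mol/min
Reaction term: ξ·ΔH°_rxn = 65.038 × 33.1 = 2152.8 kJ/min
Sensible, feed 42.5→25 °C: -261.25 kJ/min
Outlet flows (mol/min): A 22.261, B 65.038, H₂O 65.038
Sensible, products 25→184 °C: 2259.8 kJ/min
Q = ΔH = 4151.4 kJ/min = 69.19 kW
Heat supplied = 249.08 MJ/h

Q_in = 249 MJ/h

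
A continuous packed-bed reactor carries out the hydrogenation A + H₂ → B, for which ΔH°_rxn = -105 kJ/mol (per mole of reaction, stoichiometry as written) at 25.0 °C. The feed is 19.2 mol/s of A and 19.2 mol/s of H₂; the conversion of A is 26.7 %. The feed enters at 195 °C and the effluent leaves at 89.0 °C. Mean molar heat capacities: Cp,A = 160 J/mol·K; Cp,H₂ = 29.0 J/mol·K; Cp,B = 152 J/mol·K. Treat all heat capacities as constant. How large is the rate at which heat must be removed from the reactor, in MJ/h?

Extent of reaction ξ = 0.267 × 19.2 = 5.1264 mol/s
Reaction term: ξ·ΔH°_rxn = 5.1264 × -105 = -538.27 kJ/s
Sensible, feed 195→25 °C: -616.9 kJ/s
Outlet flows (mol/s): A 14.074, H₂ 14.074, B 5.1264
Sensible, products 25→89.0 °C: 220.1 kJ/s
Q = ΔH = -935.06 kJ/s = -935.06 kW
Heat removed = 3366.2 MJ/h

Q_out = 3370 MJ/h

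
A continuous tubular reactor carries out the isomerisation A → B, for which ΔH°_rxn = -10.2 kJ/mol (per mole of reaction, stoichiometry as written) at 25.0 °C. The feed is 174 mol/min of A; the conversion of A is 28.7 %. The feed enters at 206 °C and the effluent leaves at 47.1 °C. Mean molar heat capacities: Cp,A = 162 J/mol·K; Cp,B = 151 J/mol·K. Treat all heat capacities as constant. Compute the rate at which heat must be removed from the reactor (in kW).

Q_out = 83.3 kW

Extent of reaction ξ = 0.287 × 174 = 49.938 mol/min
Reaction term: ξ·ΔH°_rxn = 49.938 × -10.2 = -509.37 kJ/min
Sensible, feed 206→25 °C: -5102 kJ/min
Outlet flows (mol/min): A 124.06, B 49.938
Sensible, products 25→47.1 °C: 610.81 kJ/min
Q = ΔH = -5000.6 kJ/min = -83.343 kW
Heat removed = 83.343 kW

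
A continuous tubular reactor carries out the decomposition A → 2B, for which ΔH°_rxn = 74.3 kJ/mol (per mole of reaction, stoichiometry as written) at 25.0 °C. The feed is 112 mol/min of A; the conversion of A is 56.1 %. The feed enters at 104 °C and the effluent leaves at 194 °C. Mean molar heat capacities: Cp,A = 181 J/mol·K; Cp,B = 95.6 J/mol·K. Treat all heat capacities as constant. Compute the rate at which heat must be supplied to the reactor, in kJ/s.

Extent of reaction ξ = 0.561 × 112 = 62.832 mol/min
Reaction term: ξ·ΔH°_rxn = 62.832 × 74.3 = 4668.4 kJ/min
Sensible, feed 104→25 °C: -1601.5 kJ/min
Outlet flows (mol/min): A 49.168, B 125.66
Sensible, products 25→194 °C: 3534.3 kJ/min
Q = ΔH = 6601.2 kJ/min = 110.02 kW
Heat supplied = 110.02 kJ/s

Q_in = 110 kJ/s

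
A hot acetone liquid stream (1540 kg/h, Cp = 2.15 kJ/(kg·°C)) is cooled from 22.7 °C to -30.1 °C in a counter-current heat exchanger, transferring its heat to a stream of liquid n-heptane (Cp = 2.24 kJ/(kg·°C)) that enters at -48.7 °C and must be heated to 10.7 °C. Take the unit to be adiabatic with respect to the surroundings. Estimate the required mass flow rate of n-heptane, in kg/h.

Heat released by hot stream: Q = 1540 × 2.15 × (22.7 − -30.1) = 174820 kJ/h
Energy balance on cold side (adiabatic exchanger): Q = ṁ_c·Cp_c·(T_c,out − T_c,in)
ṁ_c = 174820 / [2.24 × (10.7 − -48.7)] = 1313.9 kg/h

ṁ_c = 1310 kg/h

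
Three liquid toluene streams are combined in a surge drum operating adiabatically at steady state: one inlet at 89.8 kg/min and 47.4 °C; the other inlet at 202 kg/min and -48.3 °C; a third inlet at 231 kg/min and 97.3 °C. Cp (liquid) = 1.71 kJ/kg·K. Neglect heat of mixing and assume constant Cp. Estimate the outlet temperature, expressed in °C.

T_out = 32.5 °C

Adiabatic, steady state ⇒ Σ ṁᵢCp,ᵢ(T_out − Tᵢ) = 0
T_out = Σ ṁᵢCp,ᵢTᵢ / Σ ṁᵢCp,ᵢ
      = 29029 / 893.99 = 32.472 °C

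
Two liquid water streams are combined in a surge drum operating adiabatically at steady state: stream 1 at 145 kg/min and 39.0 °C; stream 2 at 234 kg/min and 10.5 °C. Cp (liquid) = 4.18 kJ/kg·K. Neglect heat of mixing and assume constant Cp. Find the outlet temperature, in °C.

T_out = 21.4 °C

Adiabatic, steady state ⇒ Σ ṁᵢCp,ᵢ(T_out − Tᵢ) = 0
T_out = Σ ṁᵢCp,ᵢTᵢ / Σ ṁᵢCp,ᵢ
      = 33908 / 1584.2 = 21.404 °C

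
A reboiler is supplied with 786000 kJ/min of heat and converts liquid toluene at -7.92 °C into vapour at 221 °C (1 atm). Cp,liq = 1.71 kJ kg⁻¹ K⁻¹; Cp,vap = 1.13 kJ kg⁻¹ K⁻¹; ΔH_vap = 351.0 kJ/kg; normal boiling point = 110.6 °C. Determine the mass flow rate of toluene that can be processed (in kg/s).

Δh = 1.71×(110.6−-7.92) + 351.0 + 1.13×(221−110.6) = 678.42 kJ/kg
Q = 786000 kJ/min = 13100 kJ/s = 13100 kJ/s
ṁ = Q/Δh = 13100 / 678.42 = 19.31 kg/s

ṁ = 19.3 kg/s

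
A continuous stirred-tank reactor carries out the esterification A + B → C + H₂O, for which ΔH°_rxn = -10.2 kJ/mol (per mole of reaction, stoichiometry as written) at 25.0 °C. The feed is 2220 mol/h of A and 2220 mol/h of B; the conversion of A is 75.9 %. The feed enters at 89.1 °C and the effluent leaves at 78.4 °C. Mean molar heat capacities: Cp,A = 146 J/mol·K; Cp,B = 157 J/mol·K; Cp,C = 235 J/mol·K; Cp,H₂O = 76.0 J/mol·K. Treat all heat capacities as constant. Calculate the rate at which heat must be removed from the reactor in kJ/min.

Q_out = 394 kJ/min

Extent of reaction ξ = 0.759 × 2220 = 1685 mol/h
Reaction term: ξ·ΔH°_rxn = 1685 × -10.2 = -17187 kJ/h
Sensible, feed 89.1→25 °C: -43118 kJ/h
Outlet flows (mol/h): A 535.02, B 535.02, C 1685, H₂O 1685
Sensible, products 25→78.4 °C: 36640 kJ/h
Q = ΔH = -23664 kJ/h = -6.5735 kW
Heat removed = 394.41 kJ/min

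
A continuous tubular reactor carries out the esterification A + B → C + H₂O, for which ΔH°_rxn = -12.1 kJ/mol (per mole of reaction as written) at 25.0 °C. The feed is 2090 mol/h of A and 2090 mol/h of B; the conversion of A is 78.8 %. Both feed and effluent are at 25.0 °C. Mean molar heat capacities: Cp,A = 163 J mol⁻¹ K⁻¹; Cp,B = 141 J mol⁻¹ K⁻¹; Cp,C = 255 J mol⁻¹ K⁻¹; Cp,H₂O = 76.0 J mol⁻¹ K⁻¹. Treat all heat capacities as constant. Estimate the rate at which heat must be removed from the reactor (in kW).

Extent of reaction ξ = 0.788 × 2090 = 1646.9 mol/h
Reaction term: ξ·ΔH°_rxn = 1646.9 × -12.1 = -19928 kJ/h
Q = ΔH = -19928 kJ/h = -5.5355 kW
Heat removed = 5.5355 kW

Q_out = 5.54 kW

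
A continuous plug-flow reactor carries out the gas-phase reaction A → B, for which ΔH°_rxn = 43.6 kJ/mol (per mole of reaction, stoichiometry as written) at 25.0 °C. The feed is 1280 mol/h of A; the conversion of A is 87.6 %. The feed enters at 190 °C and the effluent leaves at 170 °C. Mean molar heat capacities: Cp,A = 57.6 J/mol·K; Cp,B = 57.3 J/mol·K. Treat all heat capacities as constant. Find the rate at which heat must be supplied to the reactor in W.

Q_in = 13200 W

Extent of reaction ξ = 0.876 × 1280 = 1121.3 mol/h
Reaction term: ξ·ΔH°_rxn = 1121.3 × 43.6 = 48888 kJ/h
Sensible, feed 190→25 °C: -12165 kJ/h
Outlet flows (mol/h): A 158.72, B 1121.3
Sensible, products 25→170 °C: 10642 kJ/h
Q = ΔH = 47364 kJ/h = 13.157 kW
Heat supplied = 13157 W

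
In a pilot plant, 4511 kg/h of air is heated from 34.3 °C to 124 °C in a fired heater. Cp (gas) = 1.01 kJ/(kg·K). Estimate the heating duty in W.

Q = ṁ·Cp·ΔT = 4511 × 1.01 × (124 − 34.3) = 408680 kJ/h
Converting: 408680 / 3600 s = 113.52 kW
Heating duty = 113520 W

Q = 114000 W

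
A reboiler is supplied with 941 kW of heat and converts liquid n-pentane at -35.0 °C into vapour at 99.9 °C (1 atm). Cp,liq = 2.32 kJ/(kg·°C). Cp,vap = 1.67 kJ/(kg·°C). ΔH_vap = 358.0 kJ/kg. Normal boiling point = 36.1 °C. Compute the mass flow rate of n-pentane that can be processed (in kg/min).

ṁ = 89.7 kg/min

Δh = 2.32×(36.1−-35.0) + 358.0 + 1.67×(99.9−36.1) = 629.5 kJ/kg
Q = 941 kW = 941 kJ/s = 56460 kJ/min
ṁ = Q/Δh = 56460 / 629.5 = 89.691 kg/min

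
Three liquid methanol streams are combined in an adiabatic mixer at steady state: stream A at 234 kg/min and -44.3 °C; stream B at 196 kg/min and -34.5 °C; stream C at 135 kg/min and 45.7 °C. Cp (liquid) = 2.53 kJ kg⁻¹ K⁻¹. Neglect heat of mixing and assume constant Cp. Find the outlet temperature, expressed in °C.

T_out = -19.4 °C

Energy balance with Q = 0: Σ ṁᵢCp,ᵢ(T_out − Tᵢ) = 0
Σ ṁᵢCp,ᵢTᵢ = 234×2.53×-44.3 + 196×2.53×-34.5 + 135×2.53×45.7 = -27726
Σ ṁᵢCp,ᵢ = 234×2.53 + 196×2.53 + 135×2.53 = 1429.4
T_out = -27726 / 1429.4 = -19.396 °C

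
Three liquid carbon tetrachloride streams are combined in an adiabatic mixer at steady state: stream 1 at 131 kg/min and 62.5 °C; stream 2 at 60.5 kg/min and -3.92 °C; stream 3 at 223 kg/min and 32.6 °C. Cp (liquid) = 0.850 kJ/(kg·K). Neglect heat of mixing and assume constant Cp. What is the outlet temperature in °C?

No heat crosses the boundary, so H_out = H_in.
Σ ṁᵢCp,ᵢTᵢ = 131×0.850×62.5 + 60.5×0.850×-3.92 + 223×0.850×32.6 = 12937
Σ ṁᵢCp,ᵢ = 131×0.850 + 60.5×0.850 + 223×0.850 = 352.32
T_out = 12937 / 352.32 = 36.719 °C

T_out = 36.7 °C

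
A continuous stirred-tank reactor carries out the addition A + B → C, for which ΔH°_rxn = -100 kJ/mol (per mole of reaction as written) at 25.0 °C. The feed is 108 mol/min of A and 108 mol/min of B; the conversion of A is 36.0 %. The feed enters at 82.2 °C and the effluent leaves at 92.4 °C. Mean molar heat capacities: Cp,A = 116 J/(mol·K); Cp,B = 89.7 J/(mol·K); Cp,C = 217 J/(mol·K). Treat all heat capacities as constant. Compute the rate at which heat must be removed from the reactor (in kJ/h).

Extent of reaction ξ = 0.360 × 108 = 38.88 mol/min
Reaction term: ξ·ΔH°_rxn = 38.88 × -100 = -3888 kJ/min
Sensible, feed 82.2→25 °C: -1270.7 kJ/min
Outlet flows (mol/min): A 69.12, B 69.12, C 38.88
Sensible, products 25→92.4 °C: 1526.9 kJ/min
Q = ΔH = -3631.8 kJ/min = -60.53 kW
Heat removed = 217910 kJ/h

Q_out = 218000 kJ/h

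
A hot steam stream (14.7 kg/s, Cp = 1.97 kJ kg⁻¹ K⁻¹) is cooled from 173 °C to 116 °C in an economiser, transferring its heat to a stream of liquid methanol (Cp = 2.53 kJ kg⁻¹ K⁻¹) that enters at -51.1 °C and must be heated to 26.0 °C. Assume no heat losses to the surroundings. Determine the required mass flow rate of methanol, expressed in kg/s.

Heat released by hot stream: Q = 14.7 × 1.97 × (173 − 116) = 1650.7 kJ/s
Energy balance on cold side (adiabatic exchanger): Q = ṁ_c·Cp_c·(T_c,out − T_c,in)
ṁ_c = 1650.7 / [2.53 × (26.0 − -51.1)] = 8.4622 kg/s

ṁ_c = 8.46 kg/s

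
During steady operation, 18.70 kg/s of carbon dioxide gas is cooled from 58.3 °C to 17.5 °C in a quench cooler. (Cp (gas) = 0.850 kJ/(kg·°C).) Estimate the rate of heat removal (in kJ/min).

Q_c = 38900 kJ/min

Q = ṁ·Cp·ΔT = 18.70 × 0.850 × (17.5 − 58.3) = -648.52 kJ/s
Cooling duty = 38911 kJ/min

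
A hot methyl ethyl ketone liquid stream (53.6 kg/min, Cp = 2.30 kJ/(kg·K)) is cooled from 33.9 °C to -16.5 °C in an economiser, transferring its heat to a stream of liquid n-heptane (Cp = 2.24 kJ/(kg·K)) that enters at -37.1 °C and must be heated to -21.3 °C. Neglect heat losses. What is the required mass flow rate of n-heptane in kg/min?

ṁ_c = 176 kg/min

Heat released by hot stream: Q = 53.6 × 2.30 × (33.9 − -16.5) = 6213.3 kJ/min
Energy balance on cold side (adiabatic exchanger): Q = ṁ_c·Cp_c·(T_c,out − T_c,in)
ṁ_c = 6213.3 / [2.24 × (-21.3 − -37.1)] = 175.56 kg/min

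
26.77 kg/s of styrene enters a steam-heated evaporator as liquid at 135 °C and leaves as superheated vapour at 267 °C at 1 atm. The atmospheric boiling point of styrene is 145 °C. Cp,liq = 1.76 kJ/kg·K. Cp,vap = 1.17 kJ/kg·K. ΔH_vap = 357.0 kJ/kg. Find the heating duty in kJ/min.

Q = 831000 kJ/min

liquid 135→145 °C: 17.6 kJ/kg
vaporisation at 145 °C: 357 kJ/kg
vapour 145→267 °C: 142.74 kJ/kg
Δh = 17.6 + 357 + 142.74 = 517.34 kJ/kg
Q = ṁ·Δh = 26.77 kg/s × 517.34 kJ/kg = 13849 kJ/s
|Q| = 13849 kW = 830950 kJ/min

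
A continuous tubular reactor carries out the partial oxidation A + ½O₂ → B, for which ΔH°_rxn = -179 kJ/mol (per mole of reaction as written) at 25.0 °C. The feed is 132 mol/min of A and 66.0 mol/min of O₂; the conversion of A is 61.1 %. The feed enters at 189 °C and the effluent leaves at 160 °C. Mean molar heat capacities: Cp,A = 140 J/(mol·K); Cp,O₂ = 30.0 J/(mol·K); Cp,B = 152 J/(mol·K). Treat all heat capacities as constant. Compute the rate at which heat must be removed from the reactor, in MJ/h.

Q_out = 904 MJ/h

Extent of reaction ξ = 0.611 × 132 = 80.652 mol/min
Reaction term: ξ·ΔH°_rxn = 80.652 × -179 = -14437 kJ/min
Sensible, feed 189→25 °C: -3355.4 kJ/min
Outlet flows (mol/min): A 51.348, O₂ 25.674, B 80.652
Sensible, products 25→160 °C: 2729.4 kJ/min
Q = ΔH = -15063 kJ/min = -251.05 kW
Heat removed = 903.76 MJ/h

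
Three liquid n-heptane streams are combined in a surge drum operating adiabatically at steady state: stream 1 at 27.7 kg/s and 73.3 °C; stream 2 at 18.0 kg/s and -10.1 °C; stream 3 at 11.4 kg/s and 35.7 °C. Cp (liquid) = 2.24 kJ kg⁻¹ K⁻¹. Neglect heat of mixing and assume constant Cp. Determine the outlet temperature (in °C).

No heat crosses the boundary, so H_out = H_in.
T_out = Σ ṁᵢCp,ᵢTᵢ / Σ ṁᵢCp,ᵢ
      = 5052.5 / 127.9 = 39.502 °C

T_out = 39.5 °C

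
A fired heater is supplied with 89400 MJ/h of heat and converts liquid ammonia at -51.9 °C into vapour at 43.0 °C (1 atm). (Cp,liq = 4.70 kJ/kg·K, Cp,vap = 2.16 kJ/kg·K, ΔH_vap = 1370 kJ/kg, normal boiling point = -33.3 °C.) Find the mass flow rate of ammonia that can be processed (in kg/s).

ṁ = 15.3 kg/s

Δh = 4.70×(-33.3−-51.9) + 1370 + 2.16×(43.0−-33.3) = 1622.2 kJ/kg
Q = 89400 MJ/h = 24833 kJ/s = 24833 kJ/s
ṁ = Q/Δh = 24833 / 1622.2 = 15.308 kg/s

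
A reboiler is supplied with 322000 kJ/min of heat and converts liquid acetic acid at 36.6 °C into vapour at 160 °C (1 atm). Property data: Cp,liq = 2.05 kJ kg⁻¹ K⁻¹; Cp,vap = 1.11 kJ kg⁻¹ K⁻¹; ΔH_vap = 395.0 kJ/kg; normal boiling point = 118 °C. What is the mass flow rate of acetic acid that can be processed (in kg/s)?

ṁ = 8.82 kg/s

Δh = 2.05×(118−36.6) + 395.0 + 1.11×(160−118) = 608.49 kJ/kg
Q = 322000 kJ/min = 5366.7 kJ/s = 5366.7 kJ/s
ṁ = Q/Δh = 5366.7 / 608.49 = 8.8196 kg/s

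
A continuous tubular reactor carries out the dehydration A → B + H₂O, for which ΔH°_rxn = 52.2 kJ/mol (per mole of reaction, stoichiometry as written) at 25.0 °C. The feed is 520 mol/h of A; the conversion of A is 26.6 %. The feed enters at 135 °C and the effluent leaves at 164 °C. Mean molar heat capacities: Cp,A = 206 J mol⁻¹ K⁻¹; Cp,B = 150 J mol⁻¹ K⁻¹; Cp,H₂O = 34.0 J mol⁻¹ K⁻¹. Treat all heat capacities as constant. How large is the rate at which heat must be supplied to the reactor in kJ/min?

Q_in = 165 kJ/min

Extent of reaction ξ = 0.266 × 520 = 138.32 mol/h
Reaction term: ξ·ΔH°_rxn = 138.32 × 52.2 = 7220.3 kJ/h
Sensible, feed 135→25 °C: -11783 kJ/h
Outlet flows (mol/h): A 381.68, B 138.32, H₂O 138.32
Sensible, products 25→164 °C: 14467 kJ/h
Q = ΔH = 9903.8 kJ/h = 2.7511 kW
Heat supplied = 165.06 kJ/min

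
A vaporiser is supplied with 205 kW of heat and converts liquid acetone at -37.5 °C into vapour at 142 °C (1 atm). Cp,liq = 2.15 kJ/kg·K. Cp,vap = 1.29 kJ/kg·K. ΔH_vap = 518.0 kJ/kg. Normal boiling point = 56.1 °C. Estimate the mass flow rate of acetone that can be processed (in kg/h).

Δh = 2.15×(56.1−-37.5) + 518.0 + 1.29×(142−56.1) = 830.05 kJ/kg
Q = 205 kW = 205 kJ/s = 738000 kJ/h
ṁ = Q/Δh = 738000 / 830.05 = 889.1 kg/h

ṁ = 889 kg/h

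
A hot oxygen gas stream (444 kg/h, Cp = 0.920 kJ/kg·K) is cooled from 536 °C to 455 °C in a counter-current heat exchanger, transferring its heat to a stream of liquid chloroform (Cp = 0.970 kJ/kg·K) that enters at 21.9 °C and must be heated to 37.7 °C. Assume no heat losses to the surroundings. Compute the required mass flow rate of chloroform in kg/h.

Heat released by hot stream: Q = 444 × 0.920 × (536 − 455) = 33087 kJ/h
Energy balance on cold side (adiabatic exchanger): Q = ṁ_c·Cp_c·(T_c,out − T_c,in)
ṁ_c = 33087 / [0.970 × (37.7 − 21.9)] = 2158.9 kg/h

ṁ_c = 2160 kg/h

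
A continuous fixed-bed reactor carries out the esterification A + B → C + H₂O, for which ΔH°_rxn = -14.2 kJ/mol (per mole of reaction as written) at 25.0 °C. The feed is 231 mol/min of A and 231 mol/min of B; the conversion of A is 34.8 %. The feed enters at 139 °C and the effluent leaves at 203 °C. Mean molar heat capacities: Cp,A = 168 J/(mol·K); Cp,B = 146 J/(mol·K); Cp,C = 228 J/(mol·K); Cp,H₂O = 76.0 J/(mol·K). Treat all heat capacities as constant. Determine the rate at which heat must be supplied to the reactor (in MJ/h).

Q_in = 201 MJ/h

Extent of reaction ξ = 0.348 × 231 = 80.388 mol/min
Reaction term: ξ·ΔH°_rxn = 80.388 × -14.2 = -1141.5 kJ/min
Sensible, feed 139→25 °C: -8268.9 kJ/min
Outlet flows (mol/min): A 150.61, B 150.61, C 80.388, H₂O 80.388
Sensible, products 25→203 °C: 12768 kJ/min
Q = ΔH = 3357.6 kJ/min = 55.96 kW
Heat supplied = 201.45 MJ/h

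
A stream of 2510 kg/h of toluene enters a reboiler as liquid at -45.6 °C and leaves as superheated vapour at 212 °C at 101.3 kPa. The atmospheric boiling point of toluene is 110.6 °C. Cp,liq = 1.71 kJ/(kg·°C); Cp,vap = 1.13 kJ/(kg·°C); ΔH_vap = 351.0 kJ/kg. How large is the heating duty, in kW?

liquid -45.6→110.6 °C: 267.1 kJ/kg
vaporisation at 110.6 °C: 351 kJ/kg
vapour 110.6→212 °C: 114.58 kJ/kg
Δh = 267.1 + 351 + 114.58 = 732.68 kJ/kg
Q = ṁ·Δh = 2510 kg/h × 732.68 kJ/kg = 1.839e+06 kJ/h
|Q| = 510.84 kW

Q = 511 kW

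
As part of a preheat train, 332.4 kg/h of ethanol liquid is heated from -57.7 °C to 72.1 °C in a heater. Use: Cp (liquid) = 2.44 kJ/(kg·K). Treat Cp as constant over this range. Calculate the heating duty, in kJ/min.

Q = ṁ·Cp·ΔT = 332.4 × 2.44 × (72.1 − -57.7) = 105280 kJ/h
Converting: 105280 / 3600 s = 29.243 kW
Heating duty = 1754.6 kJ/min

Q = 1750 kJ/min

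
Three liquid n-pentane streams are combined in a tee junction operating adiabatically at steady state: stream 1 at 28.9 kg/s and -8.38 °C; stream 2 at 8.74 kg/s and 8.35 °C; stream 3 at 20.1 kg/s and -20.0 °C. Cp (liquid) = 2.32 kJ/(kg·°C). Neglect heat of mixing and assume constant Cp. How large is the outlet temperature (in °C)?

No heat crosses the boundary, so H_out = H_in.
Σ ṁᵢCp,ᵢTᵢ = 28.9×2.32×-8.38 + 8.74×2.32×8.35 + 20.1×2.32×-20.0 = -1325.2
Σ ṁᵢCp,ᵢ = 28.9×2.32 + 8.74×2.32 + 20.1×2.32 = 133.96
T_out = -1325.2 / 133.96 = -9.8927 °C

T_out = -9.89 °C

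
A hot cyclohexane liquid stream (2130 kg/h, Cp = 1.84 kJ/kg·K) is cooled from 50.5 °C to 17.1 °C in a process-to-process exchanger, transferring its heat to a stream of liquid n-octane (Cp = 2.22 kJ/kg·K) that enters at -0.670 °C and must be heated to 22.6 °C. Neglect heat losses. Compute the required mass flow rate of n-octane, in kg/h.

ṁ_c = 2530 kg/h

Heat released by hot stream: Q = 2130 × 1.84 × (50.5 − 17.1) = 130900 kJ/h
Energy balance on cold side (adiabatic exchanger): Q = ṁ_c·Cp_c·(T_c,out − T_c,in)
ṁ_c = 130900 / [2.22 × (22.6 − -0.670)] = 2533.9 kg/h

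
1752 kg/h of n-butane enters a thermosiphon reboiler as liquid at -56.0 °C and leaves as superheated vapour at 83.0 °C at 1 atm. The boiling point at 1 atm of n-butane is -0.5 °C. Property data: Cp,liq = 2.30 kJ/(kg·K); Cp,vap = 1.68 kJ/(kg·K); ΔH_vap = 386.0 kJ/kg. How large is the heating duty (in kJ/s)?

liquid -56.0→-0.5 °C: 127.65 kJ/kg
vaporisation at -0.5 °C: 386 kJ/kg
vapour -0.5→83.0 °C: 140.28 kJ/kg
Δh = 127.65 + 386 + 140.28 = 653.93 kJ/kg
Q = ṁ·Δh = 1752 kg/h × 653.93 kJ/kg = 1.1457e+06 kJ/h
|Q| = 318.25 kW

Q = 318 kJ/s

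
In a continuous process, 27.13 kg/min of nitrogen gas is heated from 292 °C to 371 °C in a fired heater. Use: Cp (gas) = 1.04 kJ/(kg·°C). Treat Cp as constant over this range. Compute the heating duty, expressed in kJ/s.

Q = ṁ·Cp·ΔT = 27.13 × 1.04 × (371 − 292) = 2229 kJ/min
Converting: 2229 / 60 s = 37.15 kW

Q = 37.2 kJ/s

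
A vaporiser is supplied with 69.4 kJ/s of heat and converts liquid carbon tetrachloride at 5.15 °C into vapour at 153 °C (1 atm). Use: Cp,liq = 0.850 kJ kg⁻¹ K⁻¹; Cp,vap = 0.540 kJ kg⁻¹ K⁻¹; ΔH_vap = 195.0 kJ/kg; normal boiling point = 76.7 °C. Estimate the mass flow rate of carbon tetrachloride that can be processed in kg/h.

Δh = 0.850×(76.7−5.15) + 195.0 + 0.540×(153−76.7) = 297.02 kJ/kg
Q = 69.4 kJ/s = 69.4 kJ/s = 249840 kJ/h
ṁ = Q/Δh = 249840 / 297.02 = 841.16 kg/h

ṁ = 841 kg/h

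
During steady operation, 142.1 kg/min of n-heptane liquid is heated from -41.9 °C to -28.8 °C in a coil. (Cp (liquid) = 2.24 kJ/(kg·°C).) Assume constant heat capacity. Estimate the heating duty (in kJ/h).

Q = ṁ·Cp·ΔT = 142.1 × 2.24 × (-28.8 − -41.9) = 4169.8 kJ/min
Converting: 4169.8 / 60 s = 69.496 kW
Heating duty = 250190 kJ/h

Q = 250000 kJ/h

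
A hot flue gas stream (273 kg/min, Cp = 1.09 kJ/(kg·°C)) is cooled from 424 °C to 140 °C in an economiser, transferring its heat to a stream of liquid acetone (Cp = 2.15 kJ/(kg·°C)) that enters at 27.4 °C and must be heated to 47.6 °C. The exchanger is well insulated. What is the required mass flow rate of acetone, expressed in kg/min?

ṁ_c = 1950 kg/min

Heat released by hot stream: Q = 273 × 1.09 × (424 − 140) = 84510 kJ/min
Energy balance on cold side (adiabatic exchanger): Q = ṁ_c·Cp_c·(T_c,out − T_c,in)
ṁ_c = 84510 / [2.15 × (47.6 − 27.4)] = 1945.9 kg/min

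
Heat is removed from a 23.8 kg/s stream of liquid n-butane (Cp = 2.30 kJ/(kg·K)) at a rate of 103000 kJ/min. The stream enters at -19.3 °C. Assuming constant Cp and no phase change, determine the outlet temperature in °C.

T_out = -50.7 °C

Q = 103000 kJ/min = 1716.7 kJ/s
ΔT = Q/(ṁ·Cp) = 1716.7/(23.8×2.30) = 31.36 K
T_out = -19.3 − 31.36 = -50.66 °C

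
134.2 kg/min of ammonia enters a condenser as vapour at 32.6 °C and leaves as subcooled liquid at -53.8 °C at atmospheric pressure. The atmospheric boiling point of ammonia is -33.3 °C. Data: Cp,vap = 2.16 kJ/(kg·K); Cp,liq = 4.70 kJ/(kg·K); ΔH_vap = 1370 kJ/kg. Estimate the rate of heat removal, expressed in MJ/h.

Q_c = 13000 MJ/h

vapour 32.6→-33.3 °C: -142.34 kJ/kg
condensation at -33.3 °C: -1370 kJ/kg
liquid -33.3→-53.8 °C: -96.35 kJ/kg
Δh = -142.34 + -1370 + -96.35 = -1608.7 kJ/kg
Q = ṁ·Δh = 134.2 kg/min × -1608.7 kJ/kg = -215890 kJ/min
|Q| = 3598.1 kW = 12953 MJ/h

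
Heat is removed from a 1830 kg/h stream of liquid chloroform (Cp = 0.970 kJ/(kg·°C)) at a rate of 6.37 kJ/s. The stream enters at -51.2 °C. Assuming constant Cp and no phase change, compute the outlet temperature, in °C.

Q = 6.37 kJ/s = 22932 kJ/h
ΔT = Q/(ṁ·Cp) = 22932/(1830×0.970) = 12.919 K
T_out = -51.2 − 12.919 = -64.119 °C

T_out = -64.1 °C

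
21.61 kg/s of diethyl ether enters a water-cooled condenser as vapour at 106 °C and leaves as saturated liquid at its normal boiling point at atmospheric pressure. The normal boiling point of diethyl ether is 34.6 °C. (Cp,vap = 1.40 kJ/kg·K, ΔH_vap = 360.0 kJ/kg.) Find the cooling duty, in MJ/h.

Q_c = 35800 MJ/h

vapour 106→34.6 °C: -99.96 kJ/kg
condensation at 34.6 °C: -360 kJ/kg
Δh = -99.96 + -360 = -459.96 kJ/kg
Q = ṁ·Δh = 21.61 kg/s × -459.96 kJ/kg = -9939.7 kJ/s
|Q| = 9939.7 kW = 35783 MJ/h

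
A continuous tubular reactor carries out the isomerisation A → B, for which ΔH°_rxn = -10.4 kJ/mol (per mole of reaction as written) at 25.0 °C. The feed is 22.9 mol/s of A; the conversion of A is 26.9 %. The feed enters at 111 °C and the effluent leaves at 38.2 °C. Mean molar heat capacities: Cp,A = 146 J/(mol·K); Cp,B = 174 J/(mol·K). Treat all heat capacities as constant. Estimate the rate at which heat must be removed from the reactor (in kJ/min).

Q_out = 18300 kJ/min

Extent of reaction ξ = 0.269 × 22.9 = 6.1601 mol/s
Reaction term: ξ·ΔH°_rxn = 6.1601 × -10.4 = -64.065 kJ/s
Sensible, feed 111→25 °C: -287.53 kJ/s
Outlet flows (mol/s): A 16.74, B 6.1601
Sensible, products 25→38.2 °C: 46.41 kJ/s
Q = ΔH = -305.19 kJ/s = -305.19 kW
Heat removed = 18311 kJ/min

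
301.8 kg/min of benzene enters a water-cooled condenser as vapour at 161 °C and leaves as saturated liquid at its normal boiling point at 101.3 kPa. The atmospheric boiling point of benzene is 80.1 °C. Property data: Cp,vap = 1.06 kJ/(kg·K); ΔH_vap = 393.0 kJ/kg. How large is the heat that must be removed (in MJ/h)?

vapour 161→80.1 °C: -85.754 kJ/kg
condensation at 80.1 °C: -393 kJ/kg
Δh = -85.754 + -393 = -478.75 kJ/kg
Q = ṁ·Δh = 301.8 kg/min × -478.75 kJ/kg = -144490 kJ/min
|Q| = 2408.1 kW = 8669.3 MJ/h

Q_c = 8670 MJ/h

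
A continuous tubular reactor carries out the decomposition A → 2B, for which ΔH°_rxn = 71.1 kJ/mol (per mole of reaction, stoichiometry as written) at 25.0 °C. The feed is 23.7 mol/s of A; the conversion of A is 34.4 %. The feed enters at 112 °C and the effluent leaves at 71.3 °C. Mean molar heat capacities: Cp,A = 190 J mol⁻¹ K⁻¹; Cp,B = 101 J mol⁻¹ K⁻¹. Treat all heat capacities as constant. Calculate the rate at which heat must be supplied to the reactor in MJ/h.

Q_in = 1440 MJ/h

Extent of reaction ξ = 0.344 × 23.7 = 8.1528 mol/s
Reaction term: ξ·ΔH°_rxn = 8.1528 × 71.1 = 579.66 kJ/s
Sensible, feed 112→25 °C: -391.76 kJ/s
Outlet flows (mol/s): A 15.547, B 16.306
Sensible, products 25→71.3 °C: 213.02 kJ/s
Q = ΔH = 400.92 kJ/s = 400.92 kW
Heat supplied = 1443.3 MJ/h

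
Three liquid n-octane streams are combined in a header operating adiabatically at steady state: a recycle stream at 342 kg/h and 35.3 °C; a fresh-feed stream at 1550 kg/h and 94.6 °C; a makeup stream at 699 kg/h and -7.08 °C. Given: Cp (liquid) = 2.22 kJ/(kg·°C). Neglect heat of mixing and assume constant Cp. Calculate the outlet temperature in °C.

Energy balance with Q = 0: Σ ṁᵢCp,ᵢ(T_out − Tᵢ) = 0
Σ ṁᵢCp,ᵢTᵢ = 342×2.22×35.3 + 1550×2.22×94.6 + 699×2.22×-7.08 = 341330
Σ ṁᵢCp,ᵢ = 342×2.22 + 1550×2.22 + 699×2.22 = 5752
T_out = 341330 / 5752 = 59.341 °C

T_out = 59.3 °C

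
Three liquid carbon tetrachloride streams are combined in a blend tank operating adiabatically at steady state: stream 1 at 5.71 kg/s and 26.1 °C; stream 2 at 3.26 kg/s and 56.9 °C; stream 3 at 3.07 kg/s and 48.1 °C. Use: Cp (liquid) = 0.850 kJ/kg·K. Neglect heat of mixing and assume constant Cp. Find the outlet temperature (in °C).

No heat crosses the boundary, so H_out = H_in.
T_out = Σ ṁᵢCp,ᵢTᵢ / Σ ṁᵢCp,ᵢ
      = 409.86 / 10.234 = 40.049 °C

T_out = 40.0 °C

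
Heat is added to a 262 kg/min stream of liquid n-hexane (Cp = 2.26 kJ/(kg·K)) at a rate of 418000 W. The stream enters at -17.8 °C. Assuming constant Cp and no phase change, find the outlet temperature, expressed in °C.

Q = 418000 W = 25080 kJ/min
ΔT = Q/(ṁ·Cp) = 25080/(262×2.26) = 42.356 K
T_out = -17.8 + 42.356 = 24.556 °C

T_out = 24.6 °C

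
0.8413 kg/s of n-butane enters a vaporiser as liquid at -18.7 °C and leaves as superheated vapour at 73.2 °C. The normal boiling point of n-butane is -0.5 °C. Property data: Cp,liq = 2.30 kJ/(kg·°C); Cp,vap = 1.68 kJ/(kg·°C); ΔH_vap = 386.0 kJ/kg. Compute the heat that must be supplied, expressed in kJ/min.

liquid -18.7→-0.5 °C: 41.86 kJ/kg
vaporisation at -0.5 °C: 386 kJ/kg
vapour -0.5→73.2 °C: 123.82 kJ/kg
Δh = 41.86 + 386 + 123.82 = 551.68 kJ/kg
Q = ṁ·Δh = 0.8413 kg/s × 551.68 kJ/kg = 464.13 kJ/s
|Q| = 464.13 kW = 27848 kJ/min

Q = 27800 kJ/min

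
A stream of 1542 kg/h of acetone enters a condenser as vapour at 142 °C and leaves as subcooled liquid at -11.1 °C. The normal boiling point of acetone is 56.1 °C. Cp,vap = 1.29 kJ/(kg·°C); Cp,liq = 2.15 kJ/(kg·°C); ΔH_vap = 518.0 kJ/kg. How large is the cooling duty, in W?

vapour 142→56.1 °C: -110.81 kJ/kg
condensation at 56.1 °C: -518 kJ/kg
liquid 56.1→-11.1 °C: -144.48 kJ/kg
Δh = -110.81 + -518 + -144.48 = -773.29 kJ/kg
Q = ṁ·Δh = 1542 kg/h × -773.29 kJ/kg = -1.1924e+06 kJ/h
|Q| = 331.23 kW = 331230 W

Q_c = 331000 W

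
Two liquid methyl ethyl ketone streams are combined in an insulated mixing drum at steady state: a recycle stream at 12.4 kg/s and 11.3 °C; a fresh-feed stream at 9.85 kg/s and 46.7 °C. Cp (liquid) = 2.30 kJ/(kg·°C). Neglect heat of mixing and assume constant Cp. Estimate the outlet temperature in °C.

T_out = 27.0 °C

Energy balance with Q = 0: Σ ṁᵢCp,ᵢ(T_out − Tᵢ) = 0
Σ ṁᵢCp,ᵢTᵢ = 12.4×2.30×11.3 + 9.85×2.30×46.7 = 1380.3
Σ ṁᵢCp,ᵢ = 12.4×2.30 + 9.85×2.30 = 51.175
T_out = 1380.3 / 51.175 = 26.971 °C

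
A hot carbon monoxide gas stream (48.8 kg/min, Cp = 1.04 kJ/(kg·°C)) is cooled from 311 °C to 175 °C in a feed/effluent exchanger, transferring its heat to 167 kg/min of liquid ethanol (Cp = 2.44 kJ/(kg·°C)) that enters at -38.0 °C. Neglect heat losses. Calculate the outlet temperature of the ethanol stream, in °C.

T_c,out = -21.1 °C

Heat released by hot stream: Q = 48.8 × 1.04 × (311 − 175) = 6902.3 kJ/min
Energy balance on cold side (adiabatic exchanger): Q = ṁ_c·Cp_c·(T_c,out − T_c,in)
T_c,out = -38.0 + 6902.3/(167 × 2.44) = -21.061 °C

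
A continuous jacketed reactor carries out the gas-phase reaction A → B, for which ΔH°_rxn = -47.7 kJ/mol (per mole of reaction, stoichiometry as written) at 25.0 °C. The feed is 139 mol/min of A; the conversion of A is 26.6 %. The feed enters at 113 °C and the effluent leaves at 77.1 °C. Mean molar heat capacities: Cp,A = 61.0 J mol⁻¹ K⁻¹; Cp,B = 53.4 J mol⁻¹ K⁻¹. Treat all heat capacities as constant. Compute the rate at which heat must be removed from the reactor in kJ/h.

Extent of reaction ξ = 0.266 × 139 = 36.974 mol/min
Reaction term: ξ·ΔH°_rxn = 36.974 × -47.7 = -1763.7 kJ/min
Sensible, feed 113→25 °C: -746.15 kJ/min
Outlet flows (mol/min): A 102.03, B 36.974
Sensible, products 25→77.1 °C: 427.12 kJ/min
Q = ΔH = -2082.7 kJ/min = -34.712 kW
Heat removed = 124960 kJ/h

Q_out = 125000 kJ/h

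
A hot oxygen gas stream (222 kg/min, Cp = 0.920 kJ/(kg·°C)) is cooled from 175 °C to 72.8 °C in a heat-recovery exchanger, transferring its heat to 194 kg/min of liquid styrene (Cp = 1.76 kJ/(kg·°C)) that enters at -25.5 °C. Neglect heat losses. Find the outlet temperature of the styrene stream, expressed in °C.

T_c,out = 35.6 °C

Heat released by hot stream: Q = 222 × 0.920 × (175 − 72.8) = 20873 kJ/min
Energy balance on cold side (adiabatic exchanger): Q = ṁ_c·Cp_c·(T_c,out − T_c,in)
T_c,out = -25.5 + 20873/(194 × 1.76) = 35.633 °C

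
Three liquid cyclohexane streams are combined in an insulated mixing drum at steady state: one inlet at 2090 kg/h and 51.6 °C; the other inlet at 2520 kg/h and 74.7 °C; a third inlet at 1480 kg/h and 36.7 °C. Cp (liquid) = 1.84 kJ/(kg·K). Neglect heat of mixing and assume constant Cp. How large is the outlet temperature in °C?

Energy balance with Q = 0: Σ ṁᵢCp,ᵢ(T_out − Tᵢ) = 0
Σ ṁᵢCp,ᵢTᵢ = 2090×1.84×51.6 + 2520×1.84×74.7 + 1480×1.84×36.7 = 644740
Σ ṁᵢCp,ᵢ = 2090×1.84 + 2520×1.84 + 1480×1.84 = 11206
T_out = 644740 / 11206 = 57.538 °C

T_out = 57.5 °C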